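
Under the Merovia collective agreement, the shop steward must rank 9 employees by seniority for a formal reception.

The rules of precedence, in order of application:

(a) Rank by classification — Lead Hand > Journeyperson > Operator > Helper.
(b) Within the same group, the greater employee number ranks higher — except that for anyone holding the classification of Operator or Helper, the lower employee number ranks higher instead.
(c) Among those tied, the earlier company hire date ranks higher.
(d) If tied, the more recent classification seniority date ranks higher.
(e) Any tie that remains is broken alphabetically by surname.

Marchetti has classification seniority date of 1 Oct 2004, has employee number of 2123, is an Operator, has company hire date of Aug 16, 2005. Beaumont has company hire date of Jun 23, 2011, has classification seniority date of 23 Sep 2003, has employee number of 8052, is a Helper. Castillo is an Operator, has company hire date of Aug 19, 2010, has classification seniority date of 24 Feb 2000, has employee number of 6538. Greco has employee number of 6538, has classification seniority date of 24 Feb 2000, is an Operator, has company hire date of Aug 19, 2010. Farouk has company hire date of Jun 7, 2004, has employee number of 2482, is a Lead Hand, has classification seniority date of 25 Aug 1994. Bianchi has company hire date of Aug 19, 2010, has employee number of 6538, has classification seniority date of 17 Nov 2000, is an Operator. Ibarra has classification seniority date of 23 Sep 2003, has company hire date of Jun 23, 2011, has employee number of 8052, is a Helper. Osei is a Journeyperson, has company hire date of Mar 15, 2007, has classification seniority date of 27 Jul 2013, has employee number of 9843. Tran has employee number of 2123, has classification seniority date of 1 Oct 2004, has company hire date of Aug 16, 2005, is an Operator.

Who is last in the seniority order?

By classification: Farouk (Lead Hand); then Osei (Journeyperson); then Marchetti, Tran, Bianchi, Castillo and Greco (Operator); then Beaumont and Ibarra (Helper).
Among Marchetti, Tran, Bianchi, Castillo and Greco, by employee number (lower first) (reversed rule for this group): Marchetti and Tran (2123) before Bianchi, Castillo and Greco (6538).
Marchetti and Tran both have company hire date Aug 16, 2005, so the next rule applies.
Marchetti and Tran both have classification seniority date 1 Oct 2004, so the next rule applies.
Among Marchetti and Tran, alphabetically by surname: Marchetti before Tran.
Bianchi, Castillo and Greco all have company hire date Aug 19, 2010, so the next rule applies.
Among Bianchi, Castillo and Greco, by classification seniority date (later first): Bianchi (17 Nov 2000) before Castillo and Greco (24 Feb 2000).
Among Castillo and Greco, alphabetically by surname: Castillo before Greco.
Beaumont and Ibarra both have employee number 8052, so the next rule applies.
Beaumont and Ibarra both have company hire date Jun 23, 2011, so the next rule applies.
Beaumont and Ibarra both have classification seniority date 23 Sep 2003, so the next rule applies.
Among Beaumont and Ibarra, alphabetically by surname: Beaumont before Ibarra.
Order: Farouk, Osei, Marchetti, Tran, Bianchi, Castillo, Greco, Beaumont, Ibarra.

Ibarra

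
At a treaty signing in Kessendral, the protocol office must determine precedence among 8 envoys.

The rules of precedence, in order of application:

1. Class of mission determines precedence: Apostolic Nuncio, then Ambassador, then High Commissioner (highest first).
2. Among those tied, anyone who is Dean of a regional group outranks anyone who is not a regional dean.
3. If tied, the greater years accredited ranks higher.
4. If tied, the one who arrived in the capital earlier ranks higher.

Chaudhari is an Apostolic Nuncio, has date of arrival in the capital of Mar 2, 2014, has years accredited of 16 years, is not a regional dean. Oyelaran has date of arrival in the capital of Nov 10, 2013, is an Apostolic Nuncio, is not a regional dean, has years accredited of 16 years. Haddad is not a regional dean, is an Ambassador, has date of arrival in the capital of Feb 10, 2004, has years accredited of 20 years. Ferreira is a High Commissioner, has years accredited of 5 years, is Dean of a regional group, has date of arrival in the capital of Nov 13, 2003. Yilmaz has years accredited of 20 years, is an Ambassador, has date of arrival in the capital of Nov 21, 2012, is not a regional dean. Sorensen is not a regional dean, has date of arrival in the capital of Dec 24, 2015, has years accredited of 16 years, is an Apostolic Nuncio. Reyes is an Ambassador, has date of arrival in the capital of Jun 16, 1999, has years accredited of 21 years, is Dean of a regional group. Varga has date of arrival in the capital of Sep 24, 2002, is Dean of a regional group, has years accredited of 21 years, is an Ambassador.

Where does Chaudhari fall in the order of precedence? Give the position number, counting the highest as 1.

2

By class of mission: Oyelaran, Chaudhari and Sorensen (Apostolic Nuncio); then Reyes, Varga, Haddad and Yilmaz (Ambassador); then Ferreira (High Commissioner).
Oyelaran, Chaudhari and Sorensen are each not a regional dean, so the next rule applies.
Oyelaran, Chaudhari and Sorensen all have years accredited 16 years, so the next rule applies.
Among Oyelaran, Chaudhari and Sorensen, by date of arrival in the capital (earlier first): Oyelaran (Nov 10, 2013) before Chaudhari (Mar 2, 2014) before Sorensen (Dec 24, 2015).
Among Reyes, Varga, Haddad and Yilmaz, Dean of a regional group before not a regional dean: Reyes and Varga (Dean of a regional group) before Haddad and Yilmaz (not a regional dean).
Reyes and Varga both have years accredited 21 years, so the next rule applies.
Among Reyes and Varga, by date of arrival in the capital (earlier first): Reyes (Jun 16, 1999) before Varga (Sep 24, 2002).
Haddad and Yilmaz both have years accredited 20 years, so the next rule applies.
Among Haddad and Yilmaz, by date of arrival in the capital (earlier first): Haddad (Feb 10, 2004) before Yilmaz (Nov 21, 2012).
Order: Oyelaran, Chaudhari, Sorensen, Reyes, Varga, Haddad, Yilmaz, Ferreira. So position 2.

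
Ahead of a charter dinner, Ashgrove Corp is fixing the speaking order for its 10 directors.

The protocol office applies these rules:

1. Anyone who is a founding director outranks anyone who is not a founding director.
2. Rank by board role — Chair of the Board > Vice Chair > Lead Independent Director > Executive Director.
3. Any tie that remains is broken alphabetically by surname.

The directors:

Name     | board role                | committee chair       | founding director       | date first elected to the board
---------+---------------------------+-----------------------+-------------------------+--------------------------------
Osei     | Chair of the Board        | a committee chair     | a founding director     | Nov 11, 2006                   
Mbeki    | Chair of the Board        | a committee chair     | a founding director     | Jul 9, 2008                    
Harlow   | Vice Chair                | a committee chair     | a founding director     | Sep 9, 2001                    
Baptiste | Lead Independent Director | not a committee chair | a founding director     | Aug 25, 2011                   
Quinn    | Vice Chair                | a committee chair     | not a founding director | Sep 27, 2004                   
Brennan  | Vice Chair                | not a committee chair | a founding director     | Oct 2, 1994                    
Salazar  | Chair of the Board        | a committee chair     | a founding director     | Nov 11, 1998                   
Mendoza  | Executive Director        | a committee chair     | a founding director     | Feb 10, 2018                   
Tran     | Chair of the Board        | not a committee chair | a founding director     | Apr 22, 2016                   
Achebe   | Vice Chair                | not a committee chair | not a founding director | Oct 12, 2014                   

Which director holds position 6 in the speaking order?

Harlow

By the first rule: Mbeki, Osei, Salazar, Tran, Brennan, Harlow, Baptiste and Mendoza (each a founding director); then Achebe and Quinn (both not a founding director).
Among Mbeki, Osei, Salazar, Tran, Brennan, Harlow, Baptiste and Mendoza, by board role: Mbeki, Osei, Salazar and Tran (Chair of the Board) before Brennan and Harlow (Vice Chair) before Baptiste (Lead Independent Director) before Mendoza (Executive Director).
Among Mbeki, Osei, Salazar and Tran, alphabetically by surname: Mbeki before Osei before Salazar before Tran.
Among Brennan and Harlow, alphabetically by surname: Brennan before Harlow.
Achebe and Quinn are each Vice Chair, so the next rule applies.
Among Achebe and Quinn, alphabetically by surname: Achebe before Quinn.
Order: Mbeki, Osei, Salazar, Tran, Brennan, Harlow, Baptiste, Mendoza, Achebe, Quinn.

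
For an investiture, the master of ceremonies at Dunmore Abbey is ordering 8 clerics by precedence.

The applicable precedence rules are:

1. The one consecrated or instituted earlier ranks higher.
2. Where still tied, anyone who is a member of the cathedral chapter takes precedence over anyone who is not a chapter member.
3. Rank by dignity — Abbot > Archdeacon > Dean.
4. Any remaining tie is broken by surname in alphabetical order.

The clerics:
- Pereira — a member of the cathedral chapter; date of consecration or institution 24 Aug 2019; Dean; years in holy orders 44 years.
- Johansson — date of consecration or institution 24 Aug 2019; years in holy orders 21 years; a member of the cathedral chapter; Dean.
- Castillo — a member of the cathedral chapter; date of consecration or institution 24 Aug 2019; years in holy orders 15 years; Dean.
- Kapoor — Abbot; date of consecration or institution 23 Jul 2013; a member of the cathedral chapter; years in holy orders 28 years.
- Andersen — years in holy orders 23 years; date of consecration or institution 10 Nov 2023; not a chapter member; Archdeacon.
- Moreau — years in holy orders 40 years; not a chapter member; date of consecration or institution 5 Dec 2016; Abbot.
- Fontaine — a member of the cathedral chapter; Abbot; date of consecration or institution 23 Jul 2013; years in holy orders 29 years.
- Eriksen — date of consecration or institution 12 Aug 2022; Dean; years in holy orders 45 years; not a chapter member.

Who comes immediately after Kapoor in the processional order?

By date of consecration or institution (earlier first): Fontaine and Kapoor (both 23 Jul 2013); then Moreau (5 Dec 2016); then Castillo, Johansson and Pereira (each 24 Aug 2019); then Eriksen (12 Aug 2022); then Andersen (10 Nov 2023).
Fontaine and Kapoor are each a member of the cathedral chapter, so the next rule applies.
Fontaine and Kapoor are each Abbot, so the next rule applies.
Among Fontaine and Kapoor, alphabetically by surname: Fontaine before Kapoor.
Castillo, Johansson and Pereira are each a member of the cathedral chapter, so the next rule applies.
Castillo, Johansson and Pereira are each Dean, so the next rule applies.
Among Castillo, Johansson and Pereira, alphabetically by surname: Castillo before Johansson before Pereira.
Order: Fontaine, Kapoor, Moreau, Castillo, Johansson, Pereira, Eriksen, Andersen.

Moreau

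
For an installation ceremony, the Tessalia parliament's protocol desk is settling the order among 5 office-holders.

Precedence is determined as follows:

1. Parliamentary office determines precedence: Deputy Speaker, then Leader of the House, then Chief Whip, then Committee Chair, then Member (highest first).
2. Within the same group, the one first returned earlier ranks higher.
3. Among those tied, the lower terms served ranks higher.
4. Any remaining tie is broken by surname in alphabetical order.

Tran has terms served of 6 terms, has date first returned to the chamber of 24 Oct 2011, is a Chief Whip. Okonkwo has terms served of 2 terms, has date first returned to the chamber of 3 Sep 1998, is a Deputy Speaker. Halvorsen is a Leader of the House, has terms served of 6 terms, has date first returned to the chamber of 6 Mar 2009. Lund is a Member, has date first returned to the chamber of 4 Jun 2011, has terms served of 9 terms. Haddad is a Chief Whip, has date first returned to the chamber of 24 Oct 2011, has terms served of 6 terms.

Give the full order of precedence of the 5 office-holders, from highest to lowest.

Okonkwo, Halvorsen, Haddad, Tran, Lund

By parliamentary office: Okonkwo (Deputy Speaker); then Halvorsen (Leader of the House); then Haddad and Tran (Chief Whip); then Lund (Member).
Haddad and Tran both have date first returned to the chamber 24 Oct 2011, so the next rule applies.
Haddad and Tran both have terms served 6 terms, so the next rule applies.
Among Haddad and Tran, alphabetically by surname: Haddad before Tran.
Full order: Okonkwo, Halvorsen, Haddad, Tran, Lund.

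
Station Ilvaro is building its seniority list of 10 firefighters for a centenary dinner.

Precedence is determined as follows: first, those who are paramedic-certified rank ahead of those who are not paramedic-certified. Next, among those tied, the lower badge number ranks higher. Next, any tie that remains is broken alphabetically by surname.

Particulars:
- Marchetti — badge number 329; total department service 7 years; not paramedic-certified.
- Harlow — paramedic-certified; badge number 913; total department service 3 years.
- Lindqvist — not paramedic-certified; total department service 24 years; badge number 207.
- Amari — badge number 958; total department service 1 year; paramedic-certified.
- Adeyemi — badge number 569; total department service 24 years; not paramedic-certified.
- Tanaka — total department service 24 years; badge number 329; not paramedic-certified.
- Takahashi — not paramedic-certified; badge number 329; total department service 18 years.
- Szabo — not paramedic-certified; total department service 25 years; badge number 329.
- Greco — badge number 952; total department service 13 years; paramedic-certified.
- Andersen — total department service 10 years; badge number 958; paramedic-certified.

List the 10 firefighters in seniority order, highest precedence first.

Harlow, Greco, Amari, Andersen, Lindqvist, Marchetti, Szabo, Takahashi, Tanaka, Adeyemi

By the first rule: Harlow, Greco, Amari and Andersen (each paramedic-certified); then Lindqvist, Marchetti, Szabo, Takahashi, Tanaka and Adeyemi (each not paramedic-certified).
Among Harlow, Greco, Amari and Andersen, by badge number (lower first): Harlow (913) before Greco (952) before Amari and Andersen (958).
Among Amari and Andersen, alphabetically by surname: Amari before Andersen.
Among Lindqvist, Marchetti, Szabo, Takahashi, Tanaka and Adeyemi, by badge number (lower first): Lindqvist (207) before Marchetti, Szabo, Takahashi and Tanaka (329) before Adeyemi (569).
Among Marchetti, Szabo, Takahashi and Tanaka, alphabetically by surname: Marchetti before Szabo before Takahashi before Tanaka.
Full order: Harlow, Greco, Amari, Andersen, Lindqvist, Marchetti, Szabo, Takahashi, Tanaka, Adeyemi.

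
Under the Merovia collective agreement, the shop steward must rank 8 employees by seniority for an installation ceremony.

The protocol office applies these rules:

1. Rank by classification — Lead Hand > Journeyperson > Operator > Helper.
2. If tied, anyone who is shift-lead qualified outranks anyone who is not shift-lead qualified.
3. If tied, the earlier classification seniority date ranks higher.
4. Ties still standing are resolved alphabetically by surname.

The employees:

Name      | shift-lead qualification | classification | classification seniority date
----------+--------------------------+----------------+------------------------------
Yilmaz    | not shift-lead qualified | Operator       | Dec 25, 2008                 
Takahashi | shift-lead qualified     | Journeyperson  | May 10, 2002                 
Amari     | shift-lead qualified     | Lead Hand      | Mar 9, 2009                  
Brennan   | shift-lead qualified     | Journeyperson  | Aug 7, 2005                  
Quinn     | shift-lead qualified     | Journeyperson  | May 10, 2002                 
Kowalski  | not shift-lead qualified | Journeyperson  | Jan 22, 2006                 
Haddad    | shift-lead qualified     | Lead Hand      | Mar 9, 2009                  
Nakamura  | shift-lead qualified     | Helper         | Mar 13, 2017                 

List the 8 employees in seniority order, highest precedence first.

By classification: Amari and Haddad (Lead Hand); then Quinn, Takahashi, Brennan and Kowalski (Journeyperson); then Yilmaz (Operator); then Nakamura (Helper).
Amari and Haddad are each shift-lead qualified, so the next rule applies.
Amari and Haddad both have classification seniority date Mar 9, 2009, so the next rule applies.
Among Amari and Haddad, alphabetically by surname: Amari before Haddad.
Among Quinn, Takahashi, Brennan and Kowalski, shift-lead qualified before not shift-lead qualified: Quinn, Takahashi and Brennan (shift-lead qualified) before Kowalski (not shift-lead qualified).
Among Quinn, Takahashi and Brennan, by classification seniority date (earlier first): Quinn and Takahashi (May 10, 2002) before Brennan (Aug 7, 2005).
Among Quinn and Takahashi, alphabetically by surname: Quinn before Takahashi.
Full order: Amari, Haddad, Quinn, Takahashi, Brennan, Kowalski, Yilmaz, Nakamura.

Amari, Haddad, Quinn, Takahashi, Brennan, Kowalski, Yilmaz, Nakamura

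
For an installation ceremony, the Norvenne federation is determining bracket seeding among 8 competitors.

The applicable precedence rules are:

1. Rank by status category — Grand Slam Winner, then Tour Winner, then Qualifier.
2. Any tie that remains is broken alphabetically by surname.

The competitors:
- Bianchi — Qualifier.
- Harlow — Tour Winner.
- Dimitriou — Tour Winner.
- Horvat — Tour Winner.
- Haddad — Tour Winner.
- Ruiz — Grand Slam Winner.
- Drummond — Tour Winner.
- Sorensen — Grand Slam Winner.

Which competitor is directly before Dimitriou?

By status category: Ruiz and Sorensen (Grand Slam Winner); then Dimitriou, Drummond, Haddad, Harlow and Horvat (Tour Winner); then Bianchi (Qualifier).
Among Ruiz and Sorensen, alphabetically by surname: Ruiz before Sorensen.
Among Dimitriou, Drummond, Haddad, Harlow and Horvat, alphabetically by surname: Dimitriou before Drummond before Haddad before Harlow before Horvat.
Order: Ruiz, Sorensen, Dimitriou, Drummond, Haddad, Harlow, Horvat, Bianchi.

Sorensen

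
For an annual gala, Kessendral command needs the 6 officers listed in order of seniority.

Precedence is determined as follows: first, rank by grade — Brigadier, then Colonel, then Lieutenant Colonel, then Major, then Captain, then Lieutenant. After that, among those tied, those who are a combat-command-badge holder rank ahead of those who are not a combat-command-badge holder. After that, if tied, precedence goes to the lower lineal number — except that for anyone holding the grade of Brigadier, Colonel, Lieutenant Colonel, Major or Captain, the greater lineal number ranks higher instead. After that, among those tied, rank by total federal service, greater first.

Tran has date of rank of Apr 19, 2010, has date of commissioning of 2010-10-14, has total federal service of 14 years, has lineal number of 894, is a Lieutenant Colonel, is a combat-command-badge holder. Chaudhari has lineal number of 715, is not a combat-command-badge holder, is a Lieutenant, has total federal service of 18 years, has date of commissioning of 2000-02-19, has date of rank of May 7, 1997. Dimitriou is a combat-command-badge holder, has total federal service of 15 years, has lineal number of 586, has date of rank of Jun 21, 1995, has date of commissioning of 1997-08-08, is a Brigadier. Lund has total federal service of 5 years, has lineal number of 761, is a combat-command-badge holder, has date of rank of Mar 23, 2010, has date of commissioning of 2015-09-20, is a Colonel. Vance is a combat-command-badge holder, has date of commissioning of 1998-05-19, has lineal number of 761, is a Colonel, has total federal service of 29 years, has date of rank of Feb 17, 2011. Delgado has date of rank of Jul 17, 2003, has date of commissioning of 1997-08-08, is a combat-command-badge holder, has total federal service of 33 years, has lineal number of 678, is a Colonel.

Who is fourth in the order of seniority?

Delgado

By grade: Dimitriou (Brigadier); then Vance, Lund and Delgado (Colonel); then Tran (Lieutenant Colonel); then Chaudhari (Lieutenant).
Vance, Lund and Delgado are each a combat-command-badge holder, so the next rule applies.
Among Vance, Lund and Delgado, by lineal number (higher first) (reversed rule for this group): Vance and Lund (761) before Delgado (678).
Among Vance and Lund, by total federal service (higher first): Vance (29 years) before Lund (5 years).
Order: Dimitriou, Vance, Lund, Delgado, Tran, Chaudhari.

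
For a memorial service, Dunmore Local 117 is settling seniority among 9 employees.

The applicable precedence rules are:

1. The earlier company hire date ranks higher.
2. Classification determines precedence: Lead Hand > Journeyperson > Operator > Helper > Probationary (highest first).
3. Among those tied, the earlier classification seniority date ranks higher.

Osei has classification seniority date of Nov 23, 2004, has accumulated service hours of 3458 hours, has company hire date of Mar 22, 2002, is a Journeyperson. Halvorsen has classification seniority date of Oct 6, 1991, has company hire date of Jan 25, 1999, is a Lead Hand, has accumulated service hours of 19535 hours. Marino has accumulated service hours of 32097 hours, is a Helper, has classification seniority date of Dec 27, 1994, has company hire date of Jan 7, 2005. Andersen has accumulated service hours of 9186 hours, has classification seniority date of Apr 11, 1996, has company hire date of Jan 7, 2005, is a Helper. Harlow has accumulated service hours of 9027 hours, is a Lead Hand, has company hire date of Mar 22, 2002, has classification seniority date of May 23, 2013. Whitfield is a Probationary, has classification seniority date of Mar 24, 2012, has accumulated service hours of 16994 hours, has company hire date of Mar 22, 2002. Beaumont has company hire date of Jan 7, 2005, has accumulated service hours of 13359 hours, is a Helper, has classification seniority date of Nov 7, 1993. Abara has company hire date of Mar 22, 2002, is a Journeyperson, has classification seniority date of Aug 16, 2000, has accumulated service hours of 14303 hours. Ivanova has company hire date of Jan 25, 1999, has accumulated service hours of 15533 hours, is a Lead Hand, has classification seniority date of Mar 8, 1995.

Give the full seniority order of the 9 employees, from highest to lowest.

By company hire date (earlier first): Halvorsen and Ivanova (both Jan 25, 1999); then Harlow, Abara, Osei and Whitfield (each Mar 22, 2002); then Beaumont, Marino and Andersen (each Jan 7, 2005).
Halvorsen and Ivanova are each Lead Hand, so the next rule applies.
Among Halvorsen and Ivanova, by classification seniority date (earlier first): Halvorsen (Oct 6, 1991) before Ivanova (Mar 8, 1995).
Among Harlow, Abara, Osei and Whitfield, by classification: Harlow (Lead Hand) before Abara and Osei (Journeyperson) before Whitfield (Probationary).
Among Abara and Osei, by classification seniority date (earlier first): Abara (Aug 16, 2000) before Osei (Nov 23, 2004).
Beaumont, Marino and Andersen are each Helper, so the next rule applies.
Among Beaumont, Marino and Andersen, by classification seniority date (earlier first): Beaumont (Nov 7, 1993) before Marino (Dec 27, 1994) before Andersen (Apr 11, 1996).
Full order: Halvorsen, Ivanova, Harlow, Abara, Osei, Whitfield, Beaumont, Marino, Andersen.

Halvorsen, Ivanova, Harlow, Abara, Osei, Whitfield, Beaumont, Marino, Andersen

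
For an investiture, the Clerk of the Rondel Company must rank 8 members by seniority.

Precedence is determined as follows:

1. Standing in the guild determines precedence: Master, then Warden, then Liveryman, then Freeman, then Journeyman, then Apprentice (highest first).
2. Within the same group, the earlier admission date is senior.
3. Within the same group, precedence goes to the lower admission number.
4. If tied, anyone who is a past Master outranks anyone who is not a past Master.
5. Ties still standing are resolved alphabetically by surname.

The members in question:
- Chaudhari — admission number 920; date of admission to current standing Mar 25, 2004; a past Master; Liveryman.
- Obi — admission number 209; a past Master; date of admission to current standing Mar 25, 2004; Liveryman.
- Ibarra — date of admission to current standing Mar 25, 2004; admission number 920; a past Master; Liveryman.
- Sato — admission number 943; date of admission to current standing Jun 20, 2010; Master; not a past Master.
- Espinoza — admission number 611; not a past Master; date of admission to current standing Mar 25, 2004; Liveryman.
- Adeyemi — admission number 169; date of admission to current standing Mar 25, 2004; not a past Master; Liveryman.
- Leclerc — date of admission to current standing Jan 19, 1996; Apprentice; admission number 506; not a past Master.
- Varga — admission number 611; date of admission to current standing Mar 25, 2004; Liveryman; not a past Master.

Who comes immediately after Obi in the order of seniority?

By standing in the guild: Sato (Master); then Adeyemi, Obi, Espinoza, Varga, Chaudhari and Ibarra (Liveryman); then Leclerc (Apprentice).
Adeyemi, Obi, Espinoza, Varga, Chaudhari and Ibarra all have date of admission to current standing Mar 25, 2004, so the next rule applies.
Among Adeyemi, Obi, Espinoza, Varga, Chaudhari and Ibarra, by admission number (lower first): Adeyemi (169) before Obi (209) before Espinoza and Varga (611) before Chaudhari and Ibarra (920).
Espinoza and Varga are each not a past Master, so the next rule applies.
Among Espinoza and Varga, alphabetically by surname: Espinoza before Varga.
Chaudhari and Ibarra are each a past Master, so the next rule applies.
Among Chaudhari and Ibarra, alphabetically by surname: Chaudhari before Ibarra.
Order: Sato, Adeyemi, Obi, Espinoza, Varga, Chaudhari, Ibarra, Leclerc.

Espinoza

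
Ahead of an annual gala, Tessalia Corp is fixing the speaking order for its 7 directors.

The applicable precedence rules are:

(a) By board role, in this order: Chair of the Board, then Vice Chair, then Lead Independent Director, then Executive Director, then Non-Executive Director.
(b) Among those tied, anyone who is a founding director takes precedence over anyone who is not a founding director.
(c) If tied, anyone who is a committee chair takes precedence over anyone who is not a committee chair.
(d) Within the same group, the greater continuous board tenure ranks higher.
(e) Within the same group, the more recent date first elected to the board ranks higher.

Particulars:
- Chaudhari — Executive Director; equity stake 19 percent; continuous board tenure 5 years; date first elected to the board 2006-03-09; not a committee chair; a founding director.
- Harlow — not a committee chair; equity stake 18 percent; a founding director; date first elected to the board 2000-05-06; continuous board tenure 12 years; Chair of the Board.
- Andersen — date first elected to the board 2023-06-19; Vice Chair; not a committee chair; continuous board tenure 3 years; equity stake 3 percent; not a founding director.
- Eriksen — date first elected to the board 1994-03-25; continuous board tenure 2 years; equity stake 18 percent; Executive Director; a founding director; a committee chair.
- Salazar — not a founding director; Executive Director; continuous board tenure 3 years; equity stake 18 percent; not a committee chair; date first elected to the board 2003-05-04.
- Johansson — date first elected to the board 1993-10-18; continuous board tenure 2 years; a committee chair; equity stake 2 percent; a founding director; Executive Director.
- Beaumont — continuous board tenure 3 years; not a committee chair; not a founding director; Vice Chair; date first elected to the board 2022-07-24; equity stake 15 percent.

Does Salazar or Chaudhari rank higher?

By board role: Harlow (Chair of the Board); then Andersen and Beaumont (Vice Chair); then Eriksen, Johansson, Chaudhari and Salazar (Executive Director).
Andersen and Beaumont are each not a founding director, so the next rule applies.
Andersen and Beaumont are each not a committee chair, so the next rule applies.
Andersen and Beaumont both have continuous board tenure 3 years, so the next rule applies.
Among Andersen and Beaumont, by date first elected to the board (later first): Andersen (2023-06-19) before Beaumont (2022-07-24).
Among Eriksen, Johansson, Chaudhari and Salazar, a founding director before not a founding director: Eriksen, Johansson and Chaudhari (a founding director) before Salazar (not a founding director).
Among Eriksen, Johansson and Chaudhari, a committee chair before not a committee chair: Eriksen and Johansson (a committee chair) before Chaudhari (not a committee chair).
Eriksen and Johansson both have continuous board tenure 2 years, so the next rule applies.
Among Eriksen and Johansson, by date first elected to the board (later first): Eriksen (1994-03-25) before Johansson (1993-10-18).
So Chaudhari takes precedence.

Chaudhari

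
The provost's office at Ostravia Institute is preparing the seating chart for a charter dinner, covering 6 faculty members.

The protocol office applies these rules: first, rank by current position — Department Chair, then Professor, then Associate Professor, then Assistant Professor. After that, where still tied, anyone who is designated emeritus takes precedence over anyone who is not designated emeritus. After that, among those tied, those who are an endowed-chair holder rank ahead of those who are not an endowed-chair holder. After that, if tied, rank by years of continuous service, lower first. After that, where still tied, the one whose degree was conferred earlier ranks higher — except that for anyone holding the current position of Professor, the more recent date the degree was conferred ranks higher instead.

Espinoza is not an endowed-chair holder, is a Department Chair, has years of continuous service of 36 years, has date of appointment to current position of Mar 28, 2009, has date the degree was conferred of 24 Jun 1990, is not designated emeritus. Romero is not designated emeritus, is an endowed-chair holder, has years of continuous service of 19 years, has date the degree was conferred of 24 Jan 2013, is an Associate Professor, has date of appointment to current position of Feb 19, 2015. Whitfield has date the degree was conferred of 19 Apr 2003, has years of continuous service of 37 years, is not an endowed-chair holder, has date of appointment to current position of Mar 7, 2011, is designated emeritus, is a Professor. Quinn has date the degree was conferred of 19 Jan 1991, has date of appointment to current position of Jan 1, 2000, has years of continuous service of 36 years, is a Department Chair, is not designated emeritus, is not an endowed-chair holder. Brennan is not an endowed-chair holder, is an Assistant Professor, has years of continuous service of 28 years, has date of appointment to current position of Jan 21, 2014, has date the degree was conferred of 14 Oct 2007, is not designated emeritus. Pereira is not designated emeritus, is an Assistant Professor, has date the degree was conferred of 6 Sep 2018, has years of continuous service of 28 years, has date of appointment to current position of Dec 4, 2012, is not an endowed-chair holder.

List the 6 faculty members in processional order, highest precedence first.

Espinoza, Quinn, Whitfield, Romero, Brennan, Pereira

By current position: Espinoza and Quinn (Department Chair); then Whitfield (Professor); then Romero (Associate Professor); then Brennan and Pereira (Assistant Professor).
Espinoza and Quinn are each not designated emeritus, so the next rule applies.
Espinoza and Quinn are each not an endowed-chair holder, so the next rule applies.
Espinoza and Quinn both have years of continuous service 36 years, so the next rule applies.
Among Espinoza and Quinn, by date the degree was conferred (earlier first): Espinoza (24 Jun 1990) before Quinn (19 Jan 1991).
Brennan and Pereira are each not designated emeritus, so the next rule applies.
Brennan and Pereira are each not an endowed-chair holder, so the next rule applies.
Brennan and Pereira both have years of continuous service 28 years, so the next rule applies.
Among Brennan and Pereira, by date the degree was conferred (earlier first): Brennan (14 Oct 2007) before Pereira (6 Sep 2018).
Full order: Espinoza, Quinn, Whitfield, Romero, Brennan, Pereira.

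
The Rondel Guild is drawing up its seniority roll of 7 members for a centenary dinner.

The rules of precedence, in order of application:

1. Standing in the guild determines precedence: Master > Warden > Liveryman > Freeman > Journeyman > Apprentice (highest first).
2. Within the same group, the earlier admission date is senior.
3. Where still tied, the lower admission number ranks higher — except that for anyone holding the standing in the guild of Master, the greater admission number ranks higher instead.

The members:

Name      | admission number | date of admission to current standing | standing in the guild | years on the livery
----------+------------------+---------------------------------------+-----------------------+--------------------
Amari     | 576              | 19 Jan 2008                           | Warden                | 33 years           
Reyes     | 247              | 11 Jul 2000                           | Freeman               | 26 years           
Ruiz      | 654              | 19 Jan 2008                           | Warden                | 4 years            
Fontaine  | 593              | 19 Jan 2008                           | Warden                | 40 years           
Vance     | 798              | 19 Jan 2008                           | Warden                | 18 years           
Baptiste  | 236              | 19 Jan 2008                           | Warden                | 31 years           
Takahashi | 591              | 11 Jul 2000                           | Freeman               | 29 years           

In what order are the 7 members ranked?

By standing in the guild: Baptiste, Amari, Fontaine, Ruiz and Vance (Warden); then Reyes and Takahashi (Freeman).
Baptiste, Amari, Fontaine, Ruiz and Vance all have date of admission to current standing 19 Jan 2008, so the next rule applies.
Among Baptiste, Amari, Fontaine, Ruiz and Vance, by admission number (lower first): Baptiste (236) before Amari (576) before Fontaine (593) before Ruiz (654) before Vance (798).
Reyes and Takahashi both have date of admission to current standing 11 Jul 2000, so the next rule applies.
Among Reyes and Takahashi, by admission number (lower first): Reyes (247) before Takahashi (591).
Full order: Baptiste, Amari, Fontaine, Ruiz, Vance, Reyes, Takahashi.

Baptiste, Amari, Fontaine, Ruiz, Vance, Reyes, Takahashi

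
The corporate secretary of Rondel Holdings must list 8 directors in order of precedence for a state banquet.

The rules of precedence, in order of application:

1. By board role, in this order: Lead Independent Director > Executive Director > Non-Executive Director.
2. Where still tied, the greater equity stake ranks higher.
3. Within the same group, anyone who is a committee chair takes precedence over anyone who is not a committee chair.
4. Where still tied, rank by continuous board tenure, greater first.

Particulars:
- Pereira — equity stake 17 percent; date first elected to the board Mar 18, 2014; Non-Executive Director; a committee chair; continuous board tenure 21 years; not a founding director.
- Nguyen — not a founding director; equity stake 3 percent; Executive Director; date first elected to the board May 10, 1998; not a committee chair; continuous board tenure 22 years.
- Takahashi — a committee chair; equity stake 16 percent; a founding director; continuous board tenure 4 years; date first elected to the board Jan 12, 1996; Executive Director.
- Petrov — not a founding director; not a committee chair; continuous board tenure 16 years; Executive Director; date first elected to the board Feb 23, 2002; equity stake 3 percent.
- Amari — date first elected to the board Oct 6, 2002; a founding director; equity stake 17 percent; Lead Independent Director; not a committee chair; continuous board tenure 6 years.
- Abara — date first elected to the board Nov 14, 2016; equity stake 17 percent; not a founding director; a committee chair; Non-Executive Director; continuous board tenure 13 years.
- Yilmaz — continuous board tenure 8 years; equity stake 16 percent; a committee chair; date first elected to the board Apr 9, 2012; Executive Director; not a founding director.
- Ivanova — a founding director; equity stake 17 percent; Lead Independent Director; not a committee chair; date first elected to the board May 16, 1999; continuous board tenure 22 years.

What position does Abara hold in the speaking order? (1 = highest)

By board role: Ivanova and Amari (Lead Independent Director); then Yilmaz, Takahashi, Nguyen and Petrov (Executive Director); then Pereira and Abara (Non-Executive Director).
Ivanova and Amari both have equity stake 17 percent, so the next rule applies.
Ivanova and Amari are each not a committee chair, so the next rule applies.
Among Ivanova and Amari, by continuous board tenure (higher first): Ivanova (22 years) before Amari (6 years).
Among Yilmaz, Takahashi, Nguyen and Petrov, by equity stake (higher first): Yilmaz and Takahashi (16 percent) before Nguyen and Petrov (3 percent).
Yilmaz and Takahashi are each a committee chair, so the next rule applies.
Among Yilmaz and Takahashi, by continuous board tenure (higher first): Yilmaz (8 years) before Takahashi (4 years).
Nguyen and Petrov are each not a committee chair, so the next rule applies.
Among Nguyen and Petrov, by continuous board tenure (higher first): Nguyen (22 years) before Petrov (16 years).
Pereira and Abara both have equity stake 17 percent, so the next rule applies.
Pereira and Abara are each a committee chair, so the next rule applies.
Among Pereira and Abara, by continuous board tenure (higher first): Pereira (21 years) before Abara (13 years).
Order: Ivanova, Amari, Yilmaz, Takahashi, Nguyen, Petrov, Pereira, Abara. So position 8.

8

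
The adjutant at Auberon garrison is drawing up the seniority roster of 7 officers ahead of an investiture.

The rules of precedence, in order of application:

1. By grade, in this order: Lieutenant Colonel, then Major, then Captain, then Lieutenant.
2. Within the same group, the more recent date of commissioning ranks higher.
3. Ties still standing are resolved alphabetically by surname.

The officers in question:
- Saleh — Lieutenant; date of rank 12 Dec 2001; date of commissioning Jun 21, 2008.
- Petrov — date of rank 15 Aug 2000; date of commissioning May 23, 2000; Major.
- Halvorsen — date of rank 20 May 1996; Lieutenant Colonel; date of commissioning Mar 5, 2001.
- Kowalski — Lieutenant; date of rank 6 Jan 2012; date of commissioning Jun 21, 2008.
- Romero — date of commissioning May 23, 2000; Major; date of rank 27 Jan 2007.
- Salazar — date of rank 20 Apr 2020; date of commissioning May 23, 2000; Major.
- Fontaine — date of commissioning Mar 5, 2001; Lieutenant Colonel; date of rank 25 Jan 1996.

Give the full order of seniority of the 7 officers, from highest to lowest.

Fontaine, Halvorsen, Petrov, Romero, Salazar, Kowalski, Saleh

By grade: Fontaine and Halvorsen (Lieutenant Colonel); then Petrov, Romero and Salazar (Major); then Kowalski and Saleh (Lieutenant).
Fontaine and Halvorsen both have date of commissioning Mar 5, 2001, so the next rule applies.
Among Fontaine and Halvorsen, alphabetically by surname: Fontaine before Halvorsen.
Petrov, Romero and Salazar all have date of commissioning May 23, 2000, so the next rule applies.
Among Petrov, Romero and Salazar, alphabetically by surname: Petrov before Romero before Salazar.
Kowalski and Saleh both have date of commissioning Jun 21, 2008, so the next rule applies.
Among Kowalski and Saleh, alphabetically by surname: Kowalski before Saleh.
Full order: Fontaine, Halvorsen, Petrov, Romero, Salazar, Kowalski, Saleh.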